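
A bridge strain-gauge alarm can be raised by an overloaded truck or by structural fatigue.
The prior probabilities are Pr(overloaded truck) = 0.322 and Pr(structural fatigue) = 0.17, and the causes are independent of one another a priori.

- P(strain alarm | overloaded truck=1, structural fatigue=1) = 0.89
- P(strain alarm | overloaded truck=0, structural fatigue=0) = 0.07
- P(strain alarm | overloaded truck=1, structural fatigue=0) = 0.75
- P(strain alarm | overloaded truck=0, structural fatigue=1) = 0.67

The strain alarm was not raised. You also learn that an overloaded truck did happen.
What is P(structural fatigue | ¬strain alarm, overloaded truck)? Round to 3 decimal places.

P(structural fatigue | ¬strain alarm, overloaded truck) ≈ 0.083

Enumerate both values of structural fatigue and weight by the priors:
  P(¬strain alarm | overloaded truck) = 0.25×0.83 + 0.11×0.17
        = 0.207500 + 0.018700 = 0.226200
Keeping only the structural fatigue-present terms gives 0.018700, so
  P(structural fatigue | ¬strain alarm, overloaded truck) = 0.018700 / 0.226200 ≈ 0.083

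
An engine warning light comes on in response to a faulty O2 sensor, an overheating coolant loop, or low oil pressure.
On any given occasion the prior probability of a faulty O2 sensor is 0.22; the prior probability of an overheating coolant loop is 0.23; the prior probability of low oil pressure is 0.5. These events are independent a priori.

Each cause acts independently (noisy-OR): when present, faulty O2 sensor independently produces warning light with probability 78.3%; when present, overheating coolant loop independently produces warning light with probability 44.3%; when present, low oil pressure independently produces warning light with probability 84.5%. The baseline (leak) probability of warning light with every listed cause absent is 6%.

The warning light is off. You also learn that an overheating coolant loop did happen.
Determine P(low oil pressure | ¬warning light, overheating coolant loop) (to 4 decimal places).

P(low oil pressure | ¬warning light, overheating coolant loop) ≈ 0.1342

Under noisy-OR, P(warning light | causes) = 1 − (1−0.06)·∏(1−qᵢ) over the active causes.
For the numerator, keep only low oil pressure=true terms: 0.031650 + 0.001937 = 0.033587
Normalizer over all consistent configurations: 0.52358×0.78×0.5 + 0.081155×0.78×0.5 + 0.113617×0.22×0.5 + 0.017611×0.22×0.5 = 0.250281
P(low oil pressure | ¬warning light, overheating coolant loop) = 0.033587/0.250281 ≈ 0.1342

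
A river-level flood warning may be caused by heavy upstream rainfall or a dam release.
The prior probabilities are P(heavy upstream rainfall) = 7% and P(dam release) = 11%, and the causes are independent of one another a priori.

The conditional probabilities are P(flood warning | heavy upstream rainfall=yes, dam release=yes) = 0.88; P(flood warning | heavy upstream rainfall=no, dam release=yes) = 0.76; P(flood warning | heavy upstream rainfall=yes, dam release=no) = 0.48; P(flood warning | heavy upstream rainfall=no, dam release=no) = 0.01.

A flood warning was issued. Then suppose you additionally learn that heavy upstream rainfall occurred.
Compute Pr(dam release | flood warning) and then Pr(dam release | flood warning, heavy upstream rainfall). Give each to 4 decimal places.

Pr(dam release | flood warning) ≈ 0.6888; Pr(dam release | flood warning, heavy upstream rainfall) ≈ 0.1847

By total probability over the 4 (heavy upstream rainfall, dam release) configurations:
  P(flood warning) = 0.01·0.93·0.89 + 0.76·0.93·0.11 + 0.48·0.07·0.89 + 0.88·0.07·0.11
        = 0.008277 + 0.077748 + 0.029904 + 0.006776 = 0.122705
The terms with dam release present sum to 0.084524, so
  P(dam release | flood warning) = 0.084524 / 0.122705 ≈ 0.6888

With the extra evidence:
Weight on dam release=true, given the evidence: 0.88*0.11 = 0.096800
The normalizing constant is 0.48*0.89 + 0.88*0.11 = 0.524000
P(dam release | flood warning, heavy upstream rainfall) = 0.096800/0.524000 ≈ 0.1847
This is intercausal reasoning (explaining away): once heavy upstream rainfall accounts for the flood warning, dam release becomes less likely.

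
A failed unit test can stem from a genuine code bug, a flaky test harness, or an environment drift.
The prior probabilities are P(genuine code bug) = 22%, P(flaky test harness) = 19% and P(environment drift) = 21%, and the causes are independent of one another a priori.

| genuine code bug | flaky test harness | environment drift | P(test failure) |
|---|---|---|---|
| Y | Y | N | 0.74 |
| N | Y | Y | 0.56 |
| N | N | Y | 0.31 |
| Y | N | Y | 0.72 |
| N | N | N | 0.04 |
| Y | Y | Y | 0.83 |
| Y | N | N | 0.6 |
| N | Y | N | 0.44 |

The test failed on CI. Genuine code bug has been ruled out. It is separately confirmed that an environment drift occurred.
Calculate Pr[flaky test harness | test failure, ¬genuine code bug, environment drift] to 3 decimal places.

Enumerate both values of flaky test harness and weight by the priors:
  P(test failure | ¬genuine code bug, environment drift) = 0.31*0.81 + 0.56*0.19
        = 0.251100 + 0.106400 = 0.357500
Keeping only the flaky test harness-present terms gives 0.106400, so
  P(flaky test harness | test failure, ¬genuine code bug, environment drift) = 0.106400 / 0.357500 ≈ 0.298

Pr[flaky test harness | test failure, ¬genuine code bug, environment drift] ≈ 0.298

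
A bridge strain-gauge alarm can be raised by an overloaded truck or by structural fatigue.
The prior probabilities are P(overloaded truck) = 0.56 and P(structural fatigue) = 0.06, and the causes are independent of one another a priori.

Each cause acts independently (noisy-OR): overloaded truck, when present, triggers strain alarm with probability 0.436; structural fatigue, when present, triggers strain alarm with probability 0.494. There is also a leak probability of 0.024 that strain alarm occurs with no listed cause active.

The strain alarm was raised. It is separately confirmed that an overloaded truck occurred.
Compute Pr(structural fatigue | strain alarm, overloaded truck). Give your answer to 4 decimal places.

Pr(structural fatigue | strain alarm, overloaded truck) ≈ 0.0929

Under noisy-OR, P(strain alarm | causes) = 1 − (1−0.024)·∏(1−qᵢ) over the active causes.
P(strain alarm | overloaded truck) = 0.449536*0.94 + 0.721465*0.06 = 0.422564 + 0.043288 = 0.465852
Restricting to configurations with structural fatigue present: 0.721465*0.06 = 0.043288.
So P(structural fatigue | strain alarm, overloaded truck) = 0.043288/0.465852 ≈ 0.0929.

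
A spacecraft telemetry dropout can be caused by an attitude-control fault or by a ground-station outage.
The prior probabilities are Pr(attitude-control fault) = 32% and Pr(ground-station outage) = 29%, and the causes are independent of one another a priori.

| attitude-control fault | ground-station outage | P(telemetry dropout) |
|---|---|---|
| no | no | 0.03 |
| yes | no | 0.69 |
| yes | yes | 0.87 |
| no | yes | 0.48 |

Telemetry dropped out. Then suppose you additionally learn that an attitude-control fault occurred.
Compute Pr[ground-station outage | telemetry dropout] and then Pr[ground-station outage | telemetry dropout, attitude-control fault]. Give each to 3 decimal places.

For the numerator, keep only ground-station outage=true terms: 0.094656 + 0.080736 = 0.175392
Denominator P(telemetry dropout): 0.03·0.68·0.71 + 0.48·0.68·0.29 + 0.69·0.32·0.71 + 0.87·0.32·0.29 = 0.346644
P(ground-station outage | telemetry dropout) = 0.175392/0.346644 ≈ 0.506

Now condition on the additional information:
Weight on ground-station outage=true, given the evidence: 0.87·0.29 = 0.252300
Normalizer over all consistent configurations: 0.69·0.71 + 0.87·0.29 = 0.742200
Posterior = 0.252300 / 0.742200 ≈ 0.340
— attitude-control fault explains away the evidence for ground-station outage.

Pr[ground-station outage | telemetry dropout] ≈ 0.506; Pr[ground-station outage | telemetry dropout, attitude-control fault] ≈ 0.340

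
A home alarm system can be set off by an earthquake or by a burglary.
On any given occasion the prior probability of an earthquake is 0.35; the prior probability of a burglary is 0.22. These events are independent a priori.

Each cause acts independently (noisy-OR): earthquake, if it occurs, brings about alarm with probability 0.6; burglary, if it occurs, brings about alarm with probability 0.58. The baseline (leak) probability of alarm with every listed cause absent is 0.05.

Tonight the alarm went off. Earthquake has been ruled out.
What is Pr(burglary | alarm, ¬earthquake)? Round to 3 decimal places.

Pr(burglary | alarm, ¬earthquake) ≈ 0.772

Under noisy-OR, P(alarm | causes) = 1 − (1−0.05)·∏(1−qᵢ) over the active causes.
P(alarm | ¬earthquake) = 0.05×0.78 + 0.601×0.22 = 0.039000 + 0.132220 = 0.171220
Of this, 0.132220 comes from 0.601×0.22 (the burglary=true cases).
P(burglary | alarm, ¬earthquake) = 0.132220 / 0.171220 ≈ 0.772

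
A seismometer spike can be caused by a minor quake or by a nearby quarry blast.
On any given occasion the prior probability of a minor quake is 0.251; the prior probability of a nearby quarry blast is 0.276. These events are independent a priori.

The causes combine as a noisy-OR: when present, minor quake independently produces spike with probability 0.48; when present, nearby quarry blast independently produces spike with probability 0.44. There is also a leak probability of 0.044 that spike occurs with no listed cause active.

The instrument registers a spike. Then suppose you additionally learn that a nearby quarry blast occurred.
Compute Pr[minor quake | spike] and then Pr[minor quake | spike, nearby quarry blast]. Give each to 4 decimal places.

Pr[minor quake | spike] ≈ 0.5411; Pr[minor quake | spike, nearby quarry blast] ≈ 0.3423

Under noisy-OR, P(spike | causes) = 1 − (1−0.044)·∏(1−qᵢ) over the active causes.
P(spike) = 0.044·0.749·0.724 + 0.46464·0.749·0.276 + 0.50288·0.251·0.724 + 0.721613·0.251·0.276 = 0.023860 + 0.096052 + 0.091385 + 0.049990 = 0.261287
The minor quake-present share is 0.091385 + 0.049990 = 0.141375.
P(minor quake | spike) = 0.141375 / 0.261287 ≈ 0.5411

With the extra evidence:
P(spike | nearby quarry blast) = 0.46464·0.749 + 0.721613·0.251 = 0.348015 + 0.181125 = 0.529140
Restricting to configurations with minor quake present: 0.721613·0.251 = 0.181125.
So P(minor quake | spike, nearby quarry blast) = 0.181125/0.529140 ≈ 0.3423.
The drop from 0.5411 to 0.3423 is the explaining-away (discounting) effect.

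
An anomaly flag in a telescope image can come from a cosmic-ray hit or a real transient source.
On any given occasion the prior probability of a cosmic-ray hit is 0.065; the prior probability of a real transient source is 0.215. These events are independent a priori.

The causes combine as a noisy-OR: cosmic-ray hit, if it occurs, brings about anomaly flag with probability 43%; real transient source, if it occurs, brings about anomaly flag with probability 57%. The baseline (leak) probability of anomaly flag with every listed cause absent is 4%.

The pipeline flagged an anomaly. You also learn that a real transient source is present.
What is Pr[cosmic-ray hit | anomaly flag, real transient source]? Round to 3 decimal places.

Pr[cosmic-ray hit | anomaly flag, real transient source] ≈ 0.083

Under noisy-OR, P(anomaly flag | causes) = 1 − (1−0.04)·∏(1−qᵢ) over the active causes.
Numerator (weight on configurations with cosmic-ray hit): 0.764704·0.065 = 0.049706
The normalizing constant is 0.5872·0.935 + 0.764704·0.065 = 0.598738
P(cosmic-ray hit | anomaly flag, real transient source) = 0.049706/0.598738 ≈ 0.083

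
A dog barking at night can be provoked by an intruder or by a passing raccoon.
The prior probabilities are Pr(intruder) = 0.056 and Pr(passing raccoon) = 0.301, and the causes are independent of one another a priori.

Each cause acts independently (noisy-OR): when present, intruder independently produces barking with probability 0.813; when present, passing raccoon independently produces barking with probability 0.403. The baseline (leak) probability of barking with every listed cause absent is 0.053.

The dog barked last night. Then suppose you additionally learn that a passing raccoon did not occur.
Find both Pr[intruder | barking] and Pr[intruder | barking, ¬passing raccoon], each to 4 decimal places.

Pr[intruder | barking] ≈ 0.2298; Pr[intruder | barking, ¬passing raccoon] ≈ 0.4795

Under noisy-OR, P(barking | causes) = 1 − (1−0.053)·∏(1−qᵢ) over the active causes.
Enumerate the 4 (intruder, passing raccoon) configurations and weight by the priors:
  P(barking) = 0.053·0.944·0.699 + 0.434641·0.944·0.301 + 0.822911·0.056·0.699 + 0.894278·0.056·0.301
        = 0.034972 + 0.123501 + 0.032212 + 0.015074 = 0.205759
Keeping only the intruder-present terms gives 0.047286, so
  P(intruder | barking) = 0.047286 / 0.205759 ≈ 0.2298

Now also conditioning on passing raccoon≠true:
Sum P(barking|·) weighted by the priors over both values of intruder:
  P(barking | ¬passing raccoon) = 0.053×0.944 + 0.822911×0.056
        = 0.050032 + 0.046083 = 0.096115
Configurations with intruder contribute 0.046083, so
  P(intruder | barking, ¬passing raccoon) = 0.046083 / 0.096115 ≈ 0.4795
With passing raccoon excluded, intruder must carry more of the explanatory weight for the barking.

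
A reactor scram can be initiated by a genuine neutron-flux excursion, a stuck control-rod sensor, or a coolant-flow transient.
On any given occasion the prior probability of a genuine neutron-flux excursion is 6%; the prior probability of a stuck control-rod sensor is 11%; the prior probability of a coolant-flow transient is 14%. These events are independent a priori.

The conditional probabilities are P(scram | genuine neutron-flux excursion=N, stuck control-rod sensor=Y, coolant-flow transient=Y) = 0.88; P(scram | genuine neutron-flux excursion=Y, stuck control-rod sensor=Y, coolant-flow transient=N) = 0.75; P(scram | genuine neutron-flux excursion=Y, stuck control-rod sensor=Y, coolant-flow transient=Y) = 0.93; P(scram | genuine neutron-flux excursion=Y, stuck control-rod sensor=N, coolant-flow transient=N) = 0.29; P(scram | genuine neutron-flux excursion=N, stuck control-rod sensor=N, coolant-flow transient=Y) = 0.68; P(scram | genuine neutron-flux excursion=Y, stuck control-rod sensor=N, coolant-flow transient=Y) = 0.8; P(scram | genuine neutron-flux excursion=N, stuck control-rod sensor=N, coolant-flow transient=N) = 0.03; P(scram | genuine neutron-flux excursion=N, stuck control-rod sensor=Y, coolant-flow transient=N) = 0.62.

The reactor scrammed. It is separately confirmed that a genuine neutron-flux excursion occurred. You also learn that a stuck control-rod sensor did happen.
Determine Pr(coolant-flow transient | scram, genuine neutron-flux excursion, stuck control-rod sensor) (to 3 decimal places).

Enumerate both values of coolant-flow transient and weight by the priors:
  P(scram | genuine neutron-flux excursion, stuck control-rod sensor) = 0.75×0.86 + 0.93×0.14
        = 0.645000 + 0.130200 = 0.775200
Configurations with coolant-flow transient contribute 0.130200, so
  P(coolant-flow transient | scram, genuine neutron-flux excursion, stuck control-rod sensor) = 0.130200 / 0.775200 ≈ 0.168

Pr(coolant-flow transient | scram, genuine neutron-flux excursion, stuck control-rod sensor) ≈ 0.168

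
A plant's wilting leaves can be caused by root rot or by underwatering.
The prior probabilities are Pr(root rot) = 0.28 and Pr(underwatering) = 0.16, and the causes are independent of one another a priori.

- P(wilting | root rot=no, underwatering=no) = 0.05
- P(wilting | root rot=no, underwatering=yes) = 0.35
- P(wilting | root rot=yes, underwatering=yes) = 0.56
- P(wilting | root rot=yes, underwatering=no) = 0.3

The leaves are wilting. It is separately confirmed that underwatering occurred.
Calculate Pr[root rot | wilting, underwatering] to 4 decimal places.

Pr[root rot | wilting, underwatering] ≈ 0.3836

P(wilting | underwatering) = 0.35*0.72 + 0.56*0.28 = 0.252000 + 0.156800 = 0.408800
Of this, 0.156800 comes from 0.56*0.28 (the root rot=true cases).
Hence the posterior is 0.156800/0.408800 ≈ 0.3836.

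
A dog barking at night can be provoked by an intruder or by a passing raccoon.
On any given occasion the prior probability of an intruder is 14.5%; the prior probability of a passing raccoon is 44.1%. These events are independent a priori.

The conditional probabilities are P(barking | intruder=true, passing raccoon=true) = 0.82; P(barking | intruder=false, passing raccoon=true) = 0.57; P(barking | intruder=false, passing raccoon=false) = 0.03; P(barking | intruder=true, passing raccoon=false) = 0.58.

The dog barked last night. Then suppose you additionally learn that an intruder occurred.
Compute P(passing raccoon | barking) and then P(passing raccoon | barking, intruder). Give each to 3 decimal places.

For the numerator, keep only passing raccoon=true terms: 0.214921 + 0.052435 = 0.267356
The normalizing constant is 0.03·0.855·0.559 + 0.57·0.855·0.441 + 0.58·0.145·0.559 + 0.82·0.145·0.441 = 0.328706
P(passing raccoon | barking) = 0.267356/0.328706 ≈ 0.813

Now also conditioning on intruder=true:
For the numerator, keep only passing raccoon=true terms: 0.82·0.441 = 0.361620
Normalizer over all consistent configurations: 0.58·0.559 + 0.82·0.441 = 0.685840
Posterior = 0.361620 / 0.685840 ≈ 0.527
The drop from 0.813 to 0.527 is the explaining-away (discounting) effect.

P(passing raccoon | barking) ≈ 0.813; P(passing raccoon | barking, intruder) ≈ 0.527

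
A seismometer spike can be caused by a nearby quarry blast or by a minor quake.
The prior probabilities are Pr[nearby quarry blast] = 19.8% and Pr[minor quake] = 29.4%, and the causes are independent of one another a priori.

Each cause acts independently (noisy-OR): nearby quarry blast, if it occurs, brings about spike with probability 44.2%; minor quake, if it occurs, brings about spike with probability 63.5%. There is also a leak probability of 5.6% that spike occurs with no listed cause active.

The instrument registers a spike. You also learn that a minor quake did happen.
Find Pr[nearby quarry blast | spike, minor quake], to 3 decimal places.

Under noisy-OR, P(spike | causes) = 1 − (1−0.056)·∏(1−qᵢ) over the active causes.
Numerator (weight on configurations with nearby quarry blast): 0.807736*0.198 = 0.159932
Normalizer over all consistent configurations: 0.65544*0.802 + 0.807736*0.198 = 0.685595
Posterior = 0.159932 / 0.685595 ≈ 0.233

Pr[nearby quarry blast | spike, minor quake] ≈ 0.233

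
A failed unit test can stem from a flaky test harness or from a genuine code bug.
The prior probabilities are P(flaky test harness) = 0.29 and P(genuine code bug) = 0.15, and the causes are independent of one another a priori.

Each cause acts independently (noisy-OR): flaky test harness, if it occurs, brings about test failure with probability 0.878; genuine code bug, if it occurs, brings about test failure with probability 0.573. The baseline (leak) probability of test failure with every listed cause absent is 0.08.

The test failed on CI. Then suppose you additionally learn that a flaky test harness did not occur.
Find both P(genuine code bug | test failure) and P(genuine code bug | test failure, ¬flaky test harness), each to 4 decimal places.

P(genuine code bug | test failure) ≈ 0.2842; P(genuine code bug | test failure, ¬flaky test harness) ≈ 0.5725

Under noisy-OR, P(test failure | causes) = 1 − (1−0.08)·∏(1−qᵢ) over the active causes.
Sum P(test failure|·) weighted by the priors over the 4 (flaky test harness, genuine code bug) configurations:
  P(test failure) = 0.08×0.71×0.85 + 0.60716×0.71×0.15 + 0.88776×0.29×0.85 + 0.952074×0.29×0.15
        = 0.048280 + 0.064663 + 0.218833 + 0.041415 = 0.373191
Keeping only the genuine code bug-present terms gives 0.106078, so
  P(genuine code bug | test failure) = 0.106078 / 0.373191 ≈ 0.2842

Now also conditioning on flaky test harness≠true:
Numerator (weight on configurations with genuine code bug): 0.60716·0.15 = 0.091074
Normalizer over all consistent configurations: 0.08·0.85 + 0.60716·0.15 = 0.159074
Posterior = 0.091074 / 0.159074 ≈ 0.5725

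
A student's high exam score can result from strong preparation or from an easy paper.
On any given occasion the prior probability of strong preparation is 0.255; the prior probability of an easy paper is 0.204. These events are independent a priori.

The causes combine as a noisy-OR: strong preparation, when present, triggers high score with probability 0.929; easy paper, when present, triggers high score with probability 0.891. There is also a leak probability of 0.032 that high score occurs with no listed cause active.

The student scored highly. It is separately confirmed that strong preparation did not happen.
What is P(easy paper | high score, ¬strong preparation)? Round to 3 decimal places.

Under noisy-OR, P(high score | causes) = 1 − (1−0.032)·∏(1−qᵢ) over the active causes.
Enumerate both values of easy paper and weight by the priors:
  P(high score | ¬strong preparation) = 0.032*0.796 + 0.894488*0.204
        = 0.025472 + 0.182476 = 0.207948
Configurations with easy paper contribute 0.182476, so
  P(easy paper | high score, ¬strong preparation) = 0.182476 / 0.207948 ≈ 0.878

P(easy paper | high score, ¬strong preparation) ≈ 0.878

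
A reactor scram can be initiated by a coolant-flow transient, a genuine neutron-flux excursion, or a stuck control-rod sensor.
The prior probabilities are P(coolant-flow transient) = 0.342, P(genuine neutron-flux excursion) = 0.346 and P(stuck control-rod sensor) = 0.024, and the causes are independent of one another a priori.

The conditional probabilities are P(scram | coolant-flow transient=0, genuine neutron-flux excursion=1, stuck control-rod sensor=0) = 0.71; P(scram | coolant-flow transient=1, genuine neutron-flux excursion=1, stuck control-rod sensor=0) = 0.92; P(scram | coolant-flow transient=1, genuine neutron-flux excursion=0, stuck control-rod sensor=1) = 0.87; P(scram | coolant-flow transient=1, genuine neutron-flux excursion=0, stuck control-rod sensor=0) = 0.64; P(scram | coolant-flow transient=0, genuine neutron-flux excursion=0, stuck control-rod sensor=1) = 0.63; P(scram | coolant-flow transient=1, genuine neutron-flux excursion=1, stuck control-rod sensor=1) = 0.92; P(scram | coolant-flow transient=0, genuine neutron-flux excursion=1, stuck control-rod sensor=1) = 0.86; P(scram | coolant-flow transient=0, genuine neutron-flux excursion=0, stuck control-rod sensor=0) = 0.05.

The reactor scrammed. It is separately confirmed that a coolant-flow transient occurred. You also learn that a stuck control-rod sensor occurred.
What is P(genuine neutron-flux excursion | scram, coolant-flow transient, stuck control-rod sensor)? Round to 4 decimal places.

P(genuine neutron-flux excursion | scram, coolant-flow transient, stuck control-rod sensor) ≈ 0.3588

Weight on genuine neutron-flux excursion=true, given the evidence: 0.92*0.346 = 0.318320
Denominator P(scram | coolant-flow transient, stuck control-rod sensor): 0.87*0.654 + 0.92*0.346 = 0.887300
Posterior = 0.318320 / 0.887300 ≈ 0.3588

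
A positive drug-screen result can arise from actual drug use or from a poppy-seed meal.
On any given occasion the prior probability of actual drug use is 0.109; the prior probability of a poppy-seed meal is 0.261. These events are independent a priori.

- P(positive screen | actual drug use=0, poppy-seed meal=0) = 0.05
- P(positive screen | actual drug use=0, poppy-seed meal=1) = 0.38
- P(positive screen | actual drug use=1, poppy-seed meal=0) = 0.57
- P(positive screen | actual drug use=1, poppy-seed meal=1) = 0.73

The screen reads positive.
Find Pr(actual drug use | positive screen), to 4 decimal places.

Pr(actual drug use | positive screen) ≈ 0.3547

P(positive screen) = 0.05*0.891*0.739 + 0.38*0.891*0.261 + 0.57*0.109*0.739 + 0.73*0.109*0.261 = 0.032922 + 0.088369 + 0.045914 + 0.020768 = 0.187973
Restricting to configurations with actual drug use present: 0.045914 + 0.020768 = 0.066682.
Hence the posterior is 0.066682/0.187973 ≈ 0.3547.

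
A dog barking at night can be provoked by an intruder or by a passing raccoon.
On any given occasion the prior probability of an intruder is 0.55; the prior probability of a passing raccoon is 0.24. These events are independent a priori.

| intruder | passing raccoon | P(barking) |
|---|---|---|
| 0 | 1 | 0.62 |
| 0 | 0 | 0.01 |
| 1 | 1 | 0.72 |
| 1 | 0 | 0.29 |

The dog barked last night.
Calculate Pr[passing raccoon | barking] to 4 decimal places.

P(barking) = 0.01×0.45×0.76 + 0.62×0.45×0.24 + 0.29×0.55×0.76 + 0.72×0.55×0.24 = 0.003420 + 0.066960 + 0.121220 + 0.095040 = 0.286640
Of this, 0.162000 comes from 0.066960 + 0.095040 (the passing raccoon=true cases).
Hence the posterior is 0.162000/0.286640 ≈ 0.5652.

Pr[passing raccoon | barking] ≈ 0.5652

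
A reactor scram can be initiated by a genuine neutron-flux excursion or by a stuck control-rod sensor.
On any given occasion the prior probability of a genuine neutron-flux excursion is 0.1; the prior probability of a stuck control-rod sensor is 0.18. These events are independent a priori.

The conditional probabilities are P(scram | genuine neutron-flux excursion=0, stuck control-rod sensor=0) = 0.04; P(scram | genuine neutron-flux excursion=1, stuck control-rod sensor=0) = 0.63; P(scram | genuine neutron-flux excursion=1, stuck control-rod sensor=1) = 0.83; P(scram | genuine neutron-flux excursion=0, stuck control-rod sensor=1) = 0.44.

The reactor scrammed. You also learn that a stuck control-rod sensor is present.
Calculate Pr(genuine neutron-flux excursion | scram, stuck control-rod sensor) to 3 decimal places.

Enumerate both values of genuine neutron-flux excursion and weight by the priors:
  P(scram | stuck control-rod sensor) = 0.44×0.9 + 0.83×0.1
        = 0.396000 + 0.083000 = 0.479000
Keeping only the genuine neutron-flux excursion-present terms gives 0.083000, so
  P(genuine neutron-flux excursion | scram, stuck control-rod sensor) = 0.083000 / 0.479000 ≈ 0.173

Pr(genuine neutron-flux excursion | scram, stuck control-rod sensor) ≈ 0.173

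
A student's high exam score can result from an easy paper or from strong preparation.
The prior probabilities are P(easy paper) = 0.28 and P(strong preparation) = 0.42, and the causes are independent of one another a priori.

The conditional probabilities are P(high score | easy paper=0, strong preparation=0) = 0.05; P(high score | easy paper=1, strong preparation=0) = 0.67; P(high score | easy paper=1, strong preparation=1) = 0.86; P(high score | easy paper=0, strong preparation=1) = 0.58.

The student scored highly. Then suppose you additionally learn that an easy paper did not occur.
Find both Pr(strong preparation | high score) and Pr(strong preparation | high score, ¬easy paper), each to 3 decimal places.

P(high score) = 0.05×0.72×0.58 + 0.58×0.72×0.42 + 0.67×0.28×0.58 + 0.86×0.28×0.42 = 0.020880 + 0.175392 + 0.108808 + 0.101136 = 0.406216
The strong preparation-present share is 0.175392 + 0.101136 = 0.276528.
So P(strong preparation | high score) = 0.276528/0.406216 ≈ 0.681.

Now also conditioning on easy paper≠true:
Weight on strong preparation=true, given the evidence: 0.58*0.42 = 0.243600
Normalizer over all consistent configurations: 0.05*0.58 + 0.58*0.42 = 0.272600
Posterior = 0.243600 / 0.272600 ≈ 0.894
Ruling out easy paper raises the posterior on strong preparation — the flip side of explaining away.

Pr(strong preparation | high score) ≈ 0.681; Pr(strong preparation | high score, ¬easy paper) ≈ 0.894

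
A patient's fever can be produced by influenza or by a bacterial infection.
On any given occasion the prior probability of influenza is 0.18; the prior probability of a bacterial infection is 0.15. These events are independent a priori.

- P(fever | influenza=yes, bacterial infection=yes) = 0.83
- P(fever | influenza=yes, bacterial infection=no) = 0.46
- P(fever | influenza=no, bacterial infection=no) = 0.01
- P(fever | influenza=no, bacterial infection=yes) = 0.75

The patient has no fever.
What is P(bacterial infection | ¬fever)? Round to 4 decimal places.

Numerator (weight on configurations with bacterial infection): 0.030750 + 0.004590 = 0.035340
Normalizer over all consistent configurations: 0.99×0.82×0.85 + 0.25×0.82×0.15 + 0.54×0.18×0.85 + 0.17×0.18×0.15 = 0.807990
P(bacterial infection | ¬fever) = 0.035340/0.807990 ≈ 0.0437

P(bacterial infection | ¬fever) ≈ 0.0437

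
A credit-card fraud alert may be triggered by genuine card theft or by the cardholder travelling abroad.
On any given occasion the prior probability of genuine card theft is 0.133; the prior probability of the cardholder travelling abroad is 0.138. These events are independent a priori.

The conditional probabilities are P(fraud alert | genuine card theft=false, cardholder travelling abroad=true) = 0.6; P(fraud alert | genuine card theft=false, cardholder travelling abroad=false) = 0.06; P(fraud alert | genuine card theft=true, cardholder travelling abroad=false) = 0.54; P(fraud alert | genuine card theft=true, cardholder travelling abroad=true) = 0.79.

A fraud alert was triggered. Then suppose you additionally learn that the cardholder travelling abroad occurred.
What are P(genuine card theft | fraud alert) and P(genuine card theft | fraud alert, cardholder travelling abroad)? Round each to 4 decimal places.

P(fraud alert) = 0.06·0.867·0.862 + 0.6·0.867·0.138 + 0.54·0.133·0.862 + 0.79·0.133·0.138 = 0.044841 + 0.071788 + 0.061909 + 0.014500 = 0.193038
Restricting to configurations with genuine card theft present: 0.061909 + 0.014500 = 0.076409.
P(genuine card theft | fraud alert) = 0.076409 / 0.193038 ≈ 0.3958

Now also conditioning on cardholder travelling abroad=true:
Enumerate both values of genuine card theft and weight by the priors:
  P(fraud alert | cardholder travelling abroad) = 0.6·0.867 + 0.79·0.133
        = 0.520200 + 0.105070 = 0.625270
Keeping only the genuine card theft-present terms gives 0.105070, so
  P(genuine card theft | fraud alert, cardholder travelling abroad) = 0.105070 / 0.625270 ≈ 0.1680

P(genuine card theft | fraud alert) ≈ 0.3958; P(genuine card theft | fraud alert, cardholder travelling abroad) ≈ 0.1680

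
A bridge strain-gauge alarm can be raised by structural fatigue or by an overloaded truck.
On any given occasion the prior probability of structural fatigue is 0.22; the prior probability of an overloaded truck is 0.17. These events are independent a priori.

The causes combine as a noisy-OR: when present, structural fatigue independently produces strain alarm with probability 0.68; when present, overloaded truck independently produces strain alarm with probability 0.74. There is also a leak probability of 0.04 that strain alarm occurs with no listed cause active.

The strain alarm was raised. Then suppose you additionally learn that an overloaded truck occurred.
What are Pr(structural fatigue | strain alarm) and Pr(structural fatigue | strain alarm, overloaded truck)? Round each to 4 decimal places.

Pr(structural fatigue | strain alarm) ≈ 0.5620; Pr(structural fatigue | strain alarm, overloaded truck) ≈ 0.2570

Under noisy-OR, P(strain alarm | causes) = 1 − (1−0.04)·∏(1−qᵢ) over the active causes.
P(strain alarm) = 0.04×0.78×0.83 + 0.7504×0.78×0.17 + 0.6928×0.22×0.83 + 0.920128×0.22×0.17 = 0.025896 + 0.099503 + 0.126505 + 0.034413 = 0.286317
The structural fatigue-present share is 0.126505 + 0.034413 = 0.160918.
P(structural fatigue | strain alarm) = 0.160918 / 0.286317 ≈ 0.5620

Now condition on the additional information:
P(strain alarm | overloaded truck) = 0.7504×0.78 + 0.920128×0.22 = 0.585312 + 0.202428 = 0.787740
The structural fatigue-present share is 0.920128×0.22 = 0.202428.
So P(structural fatigue | strain alarm, overloaded truck) = 0.202428/0.787740 ≈ 0.2570.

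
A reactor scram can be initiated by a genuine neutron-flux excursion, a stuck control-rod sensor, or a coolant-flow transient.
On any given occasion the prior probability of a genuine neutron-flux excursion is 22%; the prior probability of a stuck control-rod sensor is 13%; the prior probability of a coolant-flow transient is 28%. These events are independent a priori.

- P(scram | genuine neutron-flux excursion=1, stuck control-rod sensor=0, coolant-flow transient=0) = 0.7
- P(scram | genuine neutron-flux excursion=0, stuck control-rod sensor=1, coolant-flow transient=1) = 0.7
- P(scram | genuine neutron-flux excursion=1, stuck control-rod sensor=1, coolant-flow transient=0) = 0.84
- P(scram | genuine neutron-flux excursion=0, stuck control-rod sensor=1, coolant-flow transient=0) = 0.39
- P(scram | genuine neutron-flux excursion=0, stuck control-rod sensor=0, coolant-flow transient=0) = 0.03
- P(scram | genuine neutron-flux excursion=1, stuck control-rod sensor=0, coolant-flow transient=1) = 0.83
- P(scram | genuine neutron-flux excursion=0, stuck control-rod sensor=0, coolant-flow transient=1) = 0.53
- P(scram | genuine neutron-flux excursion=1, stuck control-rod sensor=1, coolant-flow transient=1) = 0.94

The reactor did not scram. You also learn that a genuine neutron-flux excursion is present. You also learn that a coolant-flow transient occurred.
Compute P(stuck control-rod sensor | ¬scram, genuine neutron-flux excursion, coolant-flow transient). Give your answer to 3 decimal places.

P(stuck control-rod sensor | ¬scram, genuine neutron-flux excursion, coolant-flow transient) ≈ 0.050

By total probability over both values of stuck control-rod sensor:
  P(¬scram | genuine neutron-flux excursion, coolant-flow transient) = 0.17×0.87 + 0.06×0.13
        = 0.147900 + 0.007800 = 0.155700
Configurations with stuck control-rod sensor contribute 0.007800, so
  P(stuck control-rod sensor | ¬scram, genuine neutron-flux excursion, coolant-flow transient) = 0.007800 / 0.155700 ≈ 0.050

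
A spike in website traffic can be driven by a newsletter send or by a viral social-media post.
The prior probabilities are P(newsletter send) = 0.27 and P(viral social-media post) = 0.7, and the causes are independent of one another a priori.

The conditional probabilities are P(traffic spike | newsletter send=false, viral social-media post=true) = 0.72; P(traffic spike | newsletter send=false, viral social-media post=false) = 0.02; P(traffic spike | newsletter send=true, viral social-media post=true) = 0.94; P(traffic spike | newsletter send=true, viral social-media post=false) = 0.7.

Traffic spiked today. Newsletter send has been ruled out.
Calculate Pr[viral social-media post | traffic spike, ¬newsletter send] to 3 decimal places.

Pr[viral social-media post | traffic spike, ¬newsletter send] ≈ 0.988

Weight on viral social-media post=true, given the evidence: 0.72·0.7 = 0.504000
Normalizer over all consistent configurations: 0.02·0.3 + 0.72·0.7 = 0.510000
P(viral social-media post | traffic spike, ¬newsletter send) = 0.504000/0.510000 ≈ 0.988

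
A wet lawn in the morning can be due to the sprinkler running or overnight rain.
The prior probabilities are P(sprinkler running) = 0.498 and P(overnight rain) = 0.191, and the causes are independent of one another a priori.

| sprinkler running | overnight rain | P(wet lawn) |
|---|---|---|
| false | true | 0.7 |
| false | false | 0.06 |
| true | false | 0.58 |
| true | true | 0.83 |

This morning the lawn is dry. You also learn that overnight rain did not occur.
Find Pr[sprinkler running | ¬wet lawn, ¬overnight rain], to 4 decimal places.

By total probability over both values of sprinkler running:
  P(¬wet lawn | ¬overnight rain) = 0.94·0.502 + 0.42·0.498
        = 0.471880 + 0.209160 = 0.681040
The terms with sprinkler running present sum to 0.209160, so
  P(sprinkler running | ¬wet lawn, ¬overnight rain) = 0.209160 / 0.681040 ≈ 0.3071

Pr[sprinkler running | ¬wet lawn, ¬overnight rain] ≈ 0.3071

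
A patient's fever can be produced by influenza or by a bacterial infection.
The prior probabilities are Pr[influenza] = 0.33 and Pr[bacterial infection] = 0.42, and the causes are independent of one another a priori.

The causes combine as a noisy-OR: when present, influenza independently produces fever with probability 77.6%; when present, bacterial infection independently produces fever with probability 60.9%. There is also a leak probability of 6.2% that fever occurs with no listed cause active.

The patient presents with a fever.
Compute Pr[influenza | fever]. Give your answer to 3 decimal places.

Pr[influenza | fever] ≈ 0.579

Under noisy-OR, P(fever | causes) = 1 − (1−0.062)·∏(1−qᵢ) over the active causes.
By total probability over the 4 (influenza, bacterial infection) configurations:
  P(fever) = 0.062·0.67·0.58 + 0.633242·0.67·0.42 + 0.789888·0.33·0.58 + 0.917846·0.33·0.42
        = 0.024093 + 0.178194 + 0.151185 + 0.127213 = 0.480685
Keeping only the influenza-present terms gives 0.278398, so
  P(influenza | fever) = 0.278398 / 0.480685 ≈ 0.579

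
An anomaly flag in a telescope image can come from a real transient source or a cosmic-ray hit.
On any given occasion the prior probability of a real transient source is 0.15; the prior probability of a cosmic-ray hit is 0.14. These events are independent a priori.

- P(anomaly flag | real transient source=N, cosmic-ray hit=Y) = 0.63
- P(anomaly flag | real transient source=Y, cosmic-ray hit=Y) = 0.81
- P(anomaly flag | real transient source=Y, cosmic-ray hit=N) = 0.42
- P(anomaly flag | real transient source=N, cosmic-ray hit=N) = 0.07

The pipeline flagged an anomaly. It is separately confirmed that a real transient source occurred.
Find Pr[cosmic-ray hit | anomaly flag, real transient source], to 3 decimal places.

Pr[cosmic-ray hit | anomaly flag, real transient source] ≈ 0.239

Weight on cosmic-ray hit=true, given the evidence: 0.81·0.14 = 0.113400
Denominator P(anomaly flag | real transient source): 0.42·0.86 + 0.81·0.14 = 0.474600
Posterior = 0.113400 / 0.474600 ≈ 0.239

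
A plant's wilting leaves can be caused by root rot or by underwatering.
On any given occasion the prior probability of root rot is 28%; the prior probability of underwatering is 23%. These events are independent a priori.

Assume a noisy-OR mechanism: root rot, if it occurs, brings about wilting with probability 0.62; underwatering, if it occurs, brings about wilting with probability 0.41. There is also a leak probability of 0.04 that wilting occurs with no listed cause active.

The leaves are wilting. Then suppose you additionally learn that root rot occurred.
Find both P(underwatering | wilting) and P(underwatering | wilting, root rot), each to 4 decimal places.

P(underwatering | wilting) ≈ 0.4347; P(underwatering | wilting, root rot) ≈ 0.2696

Under noisy-OR, P(wilting | causes) = 1 − (1−0.04)·∏(1−qᵢ) over the active causes.
Numerator (weight on configurations with underwatering): 0.071804 + 0.050539 = 0.122343
Denominator P(wilting): 0.04×0.72×0.77 + 0.4336×0.72×0.23 + 0.6352×0.28×0.77 + 0.784768×0.28×0.23 = 0.281468
P(underwatering | wilting) = 0.122343/0.281468 ≈ 0.4347

Now also conditioning on root rot=true:
P(wilting | root rot) = 0.6352·0.77 + 0.784768·0.23 = 0.489104 + 0.180497 = 0.669601
Restricting to configurations with underwatering present: 0.784768·0.23 = 0.180497.
Hence the posterior is 0.180497/0.669601 ≈ 0.2696.
The drop from 0.4347 to 0.2696 is the explaining-away (discounting) effect.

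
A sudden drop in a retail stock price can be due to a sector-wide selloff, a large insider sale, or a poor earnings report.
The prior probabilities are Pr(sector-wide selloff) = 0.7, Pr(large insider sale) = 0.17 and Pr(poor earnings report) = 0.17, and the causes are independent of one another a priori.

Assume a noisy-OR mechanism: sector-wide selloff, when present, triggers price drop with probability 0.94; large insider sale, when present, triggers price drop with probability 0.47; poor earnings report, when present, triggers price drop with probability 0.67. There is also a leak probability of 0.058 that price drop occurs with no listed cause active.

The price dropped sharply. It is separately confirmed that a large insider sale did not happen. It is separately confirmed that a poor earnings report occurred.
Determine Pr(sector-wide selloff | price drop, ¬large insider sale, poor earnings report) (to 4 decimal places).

Pr(sector-wide selloff | price drop, ¬large insider sale, poor earnings report) ≈ 0.7687

Under noisy-OR, P(price drop | causes) = 1 − (1−0.058)·∏(1−qᵢ) over the active causes.
By total probability over both values of sector-wide selloff:
  P(price drop | ¬large insider sale, poor earnings report) = 0.68914·0.3 + 0.981348·0.7
        = 0.206742 + 0.686944 = 0.893686
The terms with sector-wide selloff present sum to 0.686944, so
  P(sector-wide selloff | price drop, ¬large insider sale, poor earnings report) = 0.686944 / 0.893686 ≈ 0.7687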